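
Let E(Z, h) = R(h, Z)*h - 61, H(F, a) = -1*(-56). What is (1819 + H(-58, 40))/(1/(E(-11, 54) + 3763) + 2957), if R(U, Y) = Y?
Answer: 5827500/9190357 ≈ 0.63409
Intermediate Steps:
H(F, a) = 56
E(Z, h) = -61 + Z*h (E(Z, h) = Z*h - 61 = -61 + Z*h)
(1819 + H(-58, 40))/(1/(E(-11, 54) + 3763) + 2957) = (1819 + 56)/(1/((-61 - 11*54) + 3763) + 2957) = 1875/(1/((-61 - 594) + 3763) + 2957) = 1875/(1/(-655 + 3763) + 2957) = 1875/(1/3108 + 2957) = 1875/(9190357/3108) = 1875*(3108/9190357) = 5827500/9190357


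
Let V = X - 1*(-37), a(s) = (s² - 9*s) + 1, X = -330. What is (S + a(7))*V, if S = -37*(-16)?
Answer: -169647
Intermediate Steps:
a(s) = 1 + s² - 9*s
S = 592
V = -293 (V = -330 - 1*(-37) = -330 + 37 = -293)
(S + a(7))*V = (592 + (1 + 7² - 9*7))*(-293) = (592 + (1 + 49 - 63))*(-293) = (592 - 13)*(-293) = 579*(-293) = -169647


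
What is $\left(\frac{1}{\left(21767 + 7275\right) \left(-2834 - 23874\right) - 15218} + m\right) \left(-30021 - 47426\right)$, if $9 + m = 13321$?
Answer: $- \frac{799694884091513209}{775668954} \approx -1.031 \cdot 10^{9}$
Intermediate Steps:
$m = 13312$ ($m = -9 + 13321 = 13312$)
$\left(\frac{1}{\left(21767 + 7275\right) \left(-2834 - 23874\right) - 15218} + m\right) \left(-30021 - 47426\right) = \left(\frac{1}{\left(21767 + 7275\right) \left(-2834 - 23874\right) - 15218} + 13312\right) \left(-30021 - 47426\right) = \left(\frac{1}{29042 \left(-26708\right) - 15218} + 13312\right) \left(-77447\right) = \left(\frac{1}{-775653736 - 15218} + 13312\right) \left(-77447\right) = \left(\frac{1}{-775668954} + 13312\right) \left(-77447\right) = \left(- \frac{1}{775668954} + 13312\right) \left(-77447\right) = \frac{10325705115647}{775668954} \left(-77447\right) = - \frac{799694884091513209}{775668954}$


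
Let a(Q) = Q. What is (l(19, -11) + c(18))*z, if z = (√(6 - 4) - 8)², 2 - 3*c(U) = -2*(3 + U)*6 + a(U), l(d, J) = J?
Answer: 4466 - 3248*√2/3 ≈ 2934.9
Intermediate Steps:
c(U) = 38/3 + 11*U/3 (c(U) = ⅔ - (-2*(3 + U)*6 + U)/3 = ⅔ - (-2*(18 + 6*U) + U)/3 = ⅔ - ((-36 - 12*U) + U)/3 = ⅔ - (-36 - 11*U)/3 = ⅔ + (12 + 11*U/3) = 38/3 + 11*U/3)
z = (-8 + √2)² (z = (√2 - 8)² = (-8 + √2)² ≈ 43.373)
(l(19, -11) + c(18))*z = (-11 + (38/3 + (11/3)*18))*(8 - √2)² = (-11 + (38/3 + 66))*(8 - √2)² = (-11 + 236/3)*(8 - √2)² = 203*(8 - √2)²/3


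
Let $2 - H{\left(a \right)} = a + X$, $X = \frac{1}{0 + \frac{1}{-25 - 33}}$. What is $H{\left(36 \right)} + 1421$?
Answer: $1445$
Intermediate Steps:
$X = -58$ ($X = \frac{1}{0 + \frac{1}{-58}} = \frac{1}{0 - \frac{1}{58}} = \frac{1}{- \frac{1}{58}} = -58$)
$H{\left(a \right)} = 60 - a$ ($H{\left(a \right)} = 2 - \left(a - 58\right) = 2 - \left(-58 + a\right) = 60 - a$)
$H{\left(36 \right)} + 1421 = \left(60 - 36\right) + 1421 = 24 + 1421 = 1445$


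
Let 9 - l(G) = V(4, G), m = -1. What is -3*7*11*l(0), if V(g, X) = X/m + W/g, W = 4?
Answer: -1848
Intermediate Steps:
V(g, X) = -X + 4/g (V(g, X) = X/(-1) + 4/g = X*(-1) + 4/g = -X + 4/g)
l(G) = 8 + G (l(G) = 9 - (-G + 4/4) = 9 - (-G + 4*(¼)) = 9 - (-G + 1) = 9 - (1 - G) = 9 + (-1 + G) = 8 + G)
-3*7*11*l(0) = -3*7*11*(8 + 0) = -231*8 = -3*616 = -1848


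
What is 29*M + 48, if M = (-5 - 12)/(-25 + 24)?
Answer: 541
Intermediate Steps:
M = 17 (M = -17/(-1) = -17*(-1) = 17)
29*M + 48 = 29*17 + 48 = 493 + 48 = 541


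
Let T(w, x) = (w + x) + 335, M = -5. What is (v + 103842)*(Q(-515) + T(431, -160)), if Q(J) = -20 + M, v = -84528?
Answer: 11221434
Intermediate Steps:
T(w, x) = 335 + w + x
Q(J) = -25 (Q(J) = -20 - 5 = -25)
(v + 103842)*(Q(-515) + T(431, -160)) = (-84528 + 103842)*(-25 + (335 + 431 - 160)) = 19314*(-25 + 606) = 19314*581 = 11221434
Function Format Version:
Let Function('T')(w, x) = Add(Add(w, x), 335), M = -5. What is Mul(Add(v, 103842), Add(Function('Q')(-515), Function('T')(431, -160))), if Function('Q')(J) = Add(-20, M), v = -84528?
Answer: 11221434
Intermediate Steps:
Function('T')(w, x) = Add(335, w, x)
Function('Q')(J) = -25 (Function('Q')(J) = Add(-20, -5) = -25)
Mul(Add(v, 103842), Add(Function('Q')(-515), Function('T')(431, -160))) = Mul(Add(-84528, 103842), Add(-25, Add(335, 431, -160))) = Mul(19314, Add(-25, 606)) = Mul(19314, 581) = 11221434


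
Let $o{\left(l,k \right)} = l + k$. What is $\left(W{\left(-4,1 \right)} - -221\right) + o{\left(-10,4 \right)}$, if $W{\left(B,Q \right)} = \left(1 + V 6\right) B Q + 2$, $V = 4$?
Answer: $117$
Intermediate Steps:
$W{\left(B,Q \right)} = 2 + 25 B Q$ ($W{\left(B,Q \right)} = \left(1 + 4 \cdot 6\right) B Q + 2 = \left(1 + 24\right) B Q + 2 = 25 B Q + 2 = 2 + 25 B Q$)
$o{\left(l,k \right)} = k + l$
$\left(W{\left(-4,1 \right)} - -221\right) + o{\left(-10,4 \right)} = \left(\left(2 + 25 \left(-4\right) 1\right) - -221\right) + \left(4 - 10\right) = \left(\left(2 - 100\right) + 221\right) - 6 = \left(-98 + 221\right) - 6 = 123 - 6 = 117$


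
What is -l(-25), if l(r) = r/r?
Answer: -1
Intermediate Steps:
l(r) = 1
-l(-25) = -1*1 = -1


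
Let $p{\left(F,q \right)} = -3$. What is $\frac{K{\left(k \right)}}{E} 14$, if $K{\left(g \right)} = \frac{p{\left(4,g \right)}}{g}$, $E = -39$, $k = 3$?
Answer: $\frac{14}{39} \approx 0.35897$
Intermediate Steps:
$K{\left(g \right)} = - \frac{3}{g}$
$\frac{K{\left(k \right)}}{E} 14 = \frac{\left(-3\right) \frac{1}{3}}{-39} \cdot 14 = \left(-3\right) \frac{1}{3} \left(- \frac{1}{39}\right) 14 = \left(-1\right) \left(- \frac{1}{39}\right) 14 = \frac{1}{39} \cdot 14 = \frac{14}{39}$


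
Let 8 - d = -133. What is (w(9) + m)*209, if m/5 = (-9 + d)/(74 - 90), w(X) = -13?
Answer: -45353/4 ≈ -11338.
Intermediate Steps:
d = 141 (d = 8 - 1*(-133) = 8 + 133 = 141)
m = -165/4 (m = 5*((-9 + 141)/(74 - 90)) = 5*(132/(-16)) = 5*(132*(-1/16)) = 5*(-33/4) = -165/4 ≈ -41.250)
(w(9) + m)*209 = (-13 - 165/4)*209 = -217/4*209 = -45353/4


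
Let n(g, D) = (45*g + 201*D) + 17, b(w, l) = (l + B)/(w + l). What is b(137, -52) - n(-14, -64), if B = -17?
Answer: 1145476/85 ≈ 13476.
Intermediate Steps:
b(w, l) = (-17 + l)/(l + w) (b(w, l) = (l - 17)/(w + l) = (-17 + l)/(l + w))
n(g, D) = 17 + 45*g + 201*D
b(137, -52) - n(-14, -64) = (-17 - 52)/(-52 + 137) - (17 + 45*(-14) + 201*(-64)) = -69/85 - (17 - 630 - 12864) = (1/85)*(-69) - 1*(-13477) = -69/85 + 13477 = 1145476/85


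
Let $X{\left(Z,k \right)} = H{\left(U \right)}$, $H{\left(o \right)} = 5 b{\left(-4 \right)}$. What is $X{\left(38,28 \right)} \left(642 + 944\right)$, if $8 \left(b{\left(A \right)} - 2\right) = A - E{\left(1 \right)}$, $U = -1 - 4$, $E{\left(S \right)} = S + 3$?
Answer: $7930$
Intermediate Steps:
$E{\left(S \right)} = 3 + S$
$U = -5$ ($U = -1 - 4 = -5$)
$b{\left(A \right)} = \frac{3}{2} + \frac{A}{8}$ ($b{\left(A \right)} = 2 + \frac{A - \left(3 + 1\right)}{8} = 2 + \frac{A - 4}{8} = 2 + \frac{-4 + A}{8} = 2 + \left(- \frac{1}{2} + \frac{A}{8}\right) = \frac{3}{2} + \frac{A}{8}$)
$H{\left(o \right)} = 5$ ($H{\left(o \right)} = 5 \left(\frac{3}{2} + \frac{1}{8} \left(-4\right)\right) = 5 \left(\frac{3}{2} - \frac{1}{2}\right) = 5 \cdot 1 = 5$)
$X{\left(Z,k \right)} = 5$
$X{\left(38,28 \right)} \left(642 + 944\right) = 5 \left(642 + 944\right) = 5 \cdot 1586 = 7930$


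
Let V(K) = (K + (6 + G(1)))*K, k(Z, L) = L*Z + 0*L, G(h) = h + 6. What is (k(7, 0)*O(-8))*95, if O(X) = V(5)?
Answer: 0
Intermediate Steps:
G(h) = 6 + h
k(Z, L) = L*Z (k(Z, L) = L*Z + 0 = L*Z)
V(K) = K*(13 + K) (V(K) = (K + (6 + (6 + 1)))*K = (K + (6 + 7))*K = (K + 13)*K = (13 + K)*K = K*(13 + K))
O(X) = 90 (O(X) = 5*(13 + 5) = 5*18 = 90)
(k(7, 0)*O(-8))*95 = ((0*7)*90)*95 = (0*90)*95 = 0*95 = 0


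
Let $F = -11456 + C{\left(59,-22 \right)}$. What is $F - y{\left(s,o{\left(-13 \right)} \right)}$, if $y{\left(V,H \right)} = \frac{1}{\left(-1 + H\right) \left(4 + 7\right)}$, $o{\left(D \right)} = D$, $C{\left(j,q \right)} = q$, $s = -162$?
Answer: $- \frac{1767611}{154} \approx -11478.0$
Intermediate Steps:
$F = -11478$ ($F = -11456 - 22 = -11478$)
$y{\left(V,H \right)} = \frac{1}{-11 + 11 H}$ ($y{\left(V,H \right)} = \frac{1}{\left(-1 + H\right) 11} = \frac{1}{-11 + 11 H}$)
$F - y{\left(s,o{\left(-13 \right)} \right)} = -11478 - \frac{1}{11 \left(-1 - 13\right)} = -11478 - \frac{1}{11 \left(-14\right)} = -11478 - \frac{1}{11} \left(- \frac{1}{14}\right) = -11478 - - \frac{1}{154} = -11478 + \frac{1}{154} = - \frac{1767611}{154}$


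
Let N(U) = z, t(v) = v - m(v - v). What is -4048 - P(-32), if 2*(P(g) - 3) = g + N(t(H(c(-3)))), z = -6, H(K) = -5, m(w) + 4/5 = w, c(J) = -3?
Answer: -4032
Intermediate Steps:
m(w) = -4/5 + w
t(v) = 4/5 + v (t(v) = v - (-4/5 + (v - v)) = v - (-4/5 + 0) = v - 1*(-4/5) = v + 4/5 = 4/5 + v)
N(U) = -6
P(g) = g/2 (P(g) = 3 + (g - 6)/2 = 3 + (-6 + g)/2 = 3 + (-3 + g/2) = g/2)
-4048 - P(-32) = -4048 - (-32)/2 = -4048 - 1*(-16) = -4048 + 16 = -4032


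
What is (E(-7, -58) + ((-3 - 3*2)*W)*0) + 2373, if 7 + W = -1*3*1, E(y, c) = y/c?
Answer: 137641/58 ≈ 2373.1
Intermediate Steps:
W = -10 (W = -7 - 1*3*1 = -7 - 3*1 = -7 - 3 = -10)
(E(-7, -58) + ((-3 - 3*2)*W)*0) + 2373 = (-7/(-58) + ((-3 - 3*2)*(-10))*0) + 2373 = (-7*(-1/58) + ((-3 - 6)*(-10))*0) + 2373 = (7/58 - 9*(-10)*0) + 2373 = (7/58 + 90*0) + 2373 = (7/58 + 0) + 2373 = 7/58 + 2373 = 137641/58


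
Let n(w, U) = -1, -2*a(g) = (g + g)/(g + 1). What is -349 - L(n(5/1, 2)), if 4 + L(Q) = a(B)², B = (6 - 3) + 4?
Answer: -22129/64 ≈ -345.77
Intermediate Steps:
B = 7 (B = 3 + 4 = 7)
a(g) = -g/(1 + g) (a(g) = -(g + g)/(2*(g + 1)) = -2*g/(2*(1 + g)) = -g/(1 + g))
L(Q) = -207/64 (L(Q) = -4 + (-1*7/(1 + 7))² = -4 + (-1*7/8)² = -4 + (-1*7*⅛)² = -4 + (-7/8)² = -4 + 49/64 = -207/64)
-349 - L(n(5/1, 2)) = -349 - 1*(-207/64) = -349 + 207/64 = -22129/64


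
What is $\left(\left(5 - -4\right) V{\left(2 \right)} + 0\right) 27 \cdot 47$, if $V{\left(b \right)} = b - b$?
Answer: $0$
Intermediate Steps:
$V{\left(b \right)} = 0$
$\left(\left(5 - -4\right) V{\left(2 \right)} + 0\right) 27 \cdot 47 = \left(\left(5 - -4\right) 0 + 0\right) 27 \cdot 47 = \left(\left(5 + 4\right) 0 + 0\right) 27 \cdot 47 = \left(9 \cdot 0 + 0\right) 27 \cdot 47 = \left(0 + 0\right) 27 \cdot 47 = 0 \cdot 27 \cdot 47 = 0 \cdot 47 = 0$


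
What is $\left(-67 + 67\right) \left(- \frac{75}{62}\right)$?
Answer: $0$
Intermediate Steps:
$\left(-67 + 67\right) \left(- \frac{75}{62}\right) = 0 \left(\left(-75\right) \frac{1}{62}\right) = 0 \left(- \frac{75}{62}\right) = 0$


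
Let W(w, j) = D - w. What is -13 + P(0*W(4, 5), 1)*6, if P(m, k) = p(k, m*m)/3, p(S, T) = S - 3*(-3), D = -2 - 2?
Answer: 7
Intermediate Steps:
D = -4
W(w, j) = -4 - w
p(S, T) = 9 + S (p(S, T) = S + 9 = 9 + S)
P(m, k) = 3 + k/3 (P(m, k) = (9 + k)/3 = (9 + k)*(1/3) = 3 + k/3)
-13 + P(0*W(4, 5), 1)*6 = -13 + (3 + (1/3)*1)*6 = -13 + (3 + 1/3)*6 = -13 + (10/3)*6 = -13 + 20 = 7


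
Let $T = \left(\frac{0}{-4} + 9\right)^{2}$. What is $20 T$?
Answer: $1620$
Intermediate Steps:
$T = 81$ ($T = \left(0 \left(- \frac{1}{4}\right) + 9\right)^{2} = \left(0 + 9\right)^{2} = 9^{2} = 81$)
$20 T = 20 \cdot 81 = 1620$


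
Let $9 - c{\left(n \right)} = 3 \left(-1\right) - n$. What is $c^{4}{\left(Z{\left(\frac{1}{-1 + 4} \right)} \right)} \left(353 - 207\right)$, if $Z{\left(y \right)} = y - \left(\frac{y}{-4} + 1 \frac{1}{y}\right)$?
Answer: $\frac{11902457353}{10368} \approx 1.148 \cdot 10^{6}$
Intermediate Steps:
$Z{\left(y \right)} = - \frac{1}{y} + \frac{5 y}{4}$ ($Z{\left(y \right)} = y - \left(y \left(- \frac{1}{4}\right) + \frac{1}{y}\right) = y - \left(- \frac{y}{4} + \frac{1}{y}\right) = y - \left(\frac{1}{y} - \frac{y}{4}\right) = y + \left(- \frac{1}{y} + \frac{y}{4}\right) = - \frac{1}{y} + \frac{5 y}{4}$)
$c{\left(n \right)} = 12 + n$ ($c{\left(n \right)} = 9 - \left(3 \left(-1\right) - n\right) = 9 - \left(-3 - n\right) = 9 + \left(3 + n\right) = 12 + n$)
$c^{4}{\left(Z{\left(\frac{1}{-1 + 4} \right)} \right)} \left(353 - 207\right) = \left(12 + \left(- \frac{1}{\frac{1}{-1 + 4}} + \frac{5}{4 \left(-1 + 4\right)}\right)\right)^{4} \left(353 - 207\right) = \left(12 + \left(- \frac{1}{\frac{1}{3}} + \frac{5}{4 \cdot 3}\right)\right)^{4} \cdot 146 = \left(12 + \left(- \frac{1}{\frac{1}{3}} + \frac{5}{4} \cdot \frac{1}{3}\right)\right)^{4} \cdot 146 = \left(12 + \left(\left(-1\right) 3 + \frac{5}{12}\right)\right)^{4} \cdot 146 = \left(12 + \left(-3 + \frac{5}{12}\right)\right)^{4} \cdot 146 = \left(12 - \frac{31}{12}\right)^{4} \cdot 146 = \left(\frac{113}{12}\right)^{4} \cdot 146 = \frac{163047361}{20736} \cdot 146 = \frac{11902457353}{10368}$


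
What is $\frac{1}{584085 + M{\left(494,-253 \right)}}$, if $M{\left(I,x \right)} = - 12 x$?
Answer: $\frac{1}{587121} \approx 1.7032 \cdot 10^{-6}$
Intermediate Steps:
$\frac{1}{584085 + M{\left(494,-253 \right)}} = \frac{1}{584085 - -3036} = \frac{1}{584085 + 3036} = \frac{1}{587121}$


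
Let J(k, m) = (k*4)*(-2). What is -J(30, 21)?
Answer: 240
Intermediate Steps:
J(k, m) = -8*k (J(k, m) = (4*k)*(-2) = -8*k)
-J(30, 21) = -(-8)*30 = -1*(-240) = 240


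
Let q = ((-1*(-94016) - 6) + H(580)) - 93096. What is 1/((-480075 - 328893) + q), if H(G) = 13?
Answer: -1/808041 ≈ -1.2376e-6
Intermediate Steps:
q = 927 (q = ((-1*(-94016) - 6) + 13) - 93096 = ((94016 - 6) + 13) - 93096 = (94010 + 13) - 93096 = 94023 - 93096 = 927)
1/((-480075 - 328893) + q) = 1/((-480075 - 328893) + 927) = 1/(-808968 + 927) = 1/(-808041) = -1/808041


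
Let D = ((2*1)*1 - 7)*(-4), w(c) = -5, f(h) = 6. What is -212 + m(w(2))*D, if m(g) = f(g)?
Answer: -92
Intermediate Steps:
m(g) = 6
D = 20 (D = (2*1 - 7)*(-4) = (2 - 7)*(-4) = -5*(-4) = 20)
-212 + m(w(2))*D = -212 + 6*20 = -212 + 120 = -92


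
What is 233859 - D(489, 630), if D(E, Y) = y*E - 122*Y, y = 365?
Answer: 132234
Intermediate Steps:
D(E, Y) = -122*Y + 365*E (D(E, Y) = 365*E - 122*Y = -122*Y + 365*E)
233859 - D(489, 630) = 233859 - (-122*630 + 365*489) = 233859 - (-76860 + 178485) = 233859 - 1*101625 = 233859 - 101625 = 132234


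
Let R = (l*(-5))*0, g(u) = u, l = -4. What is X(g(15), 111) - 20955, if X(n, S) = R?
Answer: -20955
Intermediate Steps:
R = 0 (R = -4*(-5)*0 = 20*0 = 0)
X(n, S) = 0
X(g(15), 111) - 20955 = 0 - 20955 = -20955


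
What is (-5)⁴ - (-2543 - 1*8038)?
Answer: 11206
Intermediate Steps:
(-5)⁴ - (-2543 - 1*8038) = 625 - (-2543 - 8038) = 625 - 1*(-10581) = 625 + 10581 = 11206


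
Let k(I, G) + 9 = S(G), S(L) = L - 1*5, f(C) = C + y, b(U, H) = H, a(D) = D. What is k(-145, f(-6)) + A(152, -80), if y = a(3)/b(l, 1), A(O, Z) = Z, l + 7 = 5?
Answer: -97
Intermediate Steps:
l = -2 (l = -7 + 5 = -2)
y = 3 (y = 3/1 = 3*1 = 3)
f(C) = 3 + C (f(C) = C + 3 = 3 + C)
S(L) = -5 + L (S(L) = L - 5 = -5 + L)
k(I, G) = -14 + G (k(I, G) = -9 + (-5 + G) = -14 + G)
k(-145, f(-6)) + A(152, -80) = (-14 + (3 - 6)) - 80 = (-14 - 3) - 80 = -17 - 80 = -97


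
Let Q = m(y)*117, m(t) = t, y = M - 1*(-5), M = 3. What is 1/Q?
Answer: 1/936 ≈ 0.0010684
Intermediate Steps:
y = 8 (y = 3 - 1*(-5) = 3 + 5 = 8)
Q = 936 (Q = 8*117 = 936)
1/Q = 1/936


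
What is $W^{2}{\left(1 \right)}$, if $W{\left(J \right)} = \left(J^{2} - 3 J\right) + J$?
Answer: $1$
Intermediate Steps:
$W{\left(J \right)} = J^{2} - 2 J$
$W^{2}{\left(1 \right)} = \left(1 \left(-2 + 1\right)\right)^{2} = \left(1 \left(-1\right)\right)^{2} = \left(-1\right)^{2} = 1$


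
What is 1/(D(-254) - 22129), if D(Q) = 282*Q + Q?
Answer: -1/94011 ≈ -1.0637e-5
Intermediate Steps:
D(Q) = 283*Q
1/(D(-254) - 22129) = 1/(283*(-254) - 22129) = 1/(-71882 - 22129) = 1/(-94011) = -1/94011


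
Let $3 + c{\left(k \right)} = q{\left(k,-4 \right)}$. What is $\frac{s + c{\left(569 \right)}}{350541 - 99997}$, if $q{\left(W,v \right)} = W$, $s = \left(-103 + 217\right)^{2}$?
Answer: $\frac{6781}{125272} \approx 0.05413$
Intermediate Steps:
$s = 12996$ ($s = 114^{2} = 12996$)
$c{\left(k \right)} = -3 + k$
$\frac{s + c{\left(569 \right)}}{350541 - 99997} = \frac{12996 + \left(-3 + 569\right)}{350541 - 99997} = \frac{12996 + 566}{250544} = 13562 \cdot \frac{1}{250544} = \frac{6781}{125272}$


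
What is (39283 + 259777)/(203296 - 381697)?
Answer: -299060/178401 ≈ -1.6763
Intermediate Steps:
(39283 + 259777)/(203296 - 381697) = 299060/(-178401) = 299060*(-1/178401) = -299060/178401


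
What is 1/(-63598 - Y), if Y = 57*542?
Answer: -1/94492 ≈ -1.0583e-5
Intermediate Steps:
Y = 30894
1/(-63598 - Y) = 1/(-63598 - 1*30894) = 1/(-63598 - 30894) = 1/(-94492) = -1/94492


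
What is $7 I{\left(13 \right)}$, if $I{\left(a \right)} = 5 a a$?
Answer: $5915$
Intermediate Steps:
$I{\left(a \right)} = 5 a^{2}$
$7 I{\left(13 \right)} = 7 \cdot 5 \cdot 13^{2} = 7 \cdot 5 \cdot 169 = 7 \cdot 845 = 5915$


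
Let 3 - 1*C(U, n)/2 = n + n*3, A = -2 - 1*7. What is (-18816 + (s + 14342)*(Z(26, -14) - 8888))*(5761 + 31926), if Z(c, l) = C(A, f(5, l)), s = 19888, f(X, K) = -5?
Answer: -11407119099012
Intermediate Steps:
A = -9 (A = -2 - 7 = -9)
C(U, n) = 6 - 8*n (C(U, n) = 6 - 2*(n + n*3) = 6 - 2*(n + 3*n) = 6 - 8*n)
Z(c, l) = 46 (Z(c, l) = 6 - 8*(-5) = 6 + 40 = 46)
(-18816 + (s + 14342)*(Z(26, -14) - 8888))*(5761 + 31926) = (-18816 + (19888 + 14342)*(46 - 8888))*(5761 + 31926) = (-18816 + 34230*(-8842))*37687 = (-18816 - 302661660)*37687 = -302680476*37687 = -11407119099012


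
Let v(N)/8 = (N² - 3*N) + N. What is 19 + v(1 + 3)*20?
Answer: 1299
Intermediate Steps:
v(N) = -16*N + 8*N² (v(N) = 8*((N² - 3*N) + N) = 8*(N² - 2*N) = -16*N + 8*N²)
19 + v(1 + 3)*20 = 19 + (8*(1 + 3)*(-2 + (1 + 3)))*20 = 19 + (8*4*(-2 + 4))*20 = 19 + (8*4*2)*20 = 19 + 64*20 = 19 + 1280 = 1299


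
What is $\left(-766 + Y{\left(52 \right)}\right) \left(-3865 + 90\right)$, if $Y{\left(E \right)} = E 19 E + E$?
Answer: $-191249050$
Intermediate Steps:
$Y{\left(E \right)} = E + 19 E^{2}$ ($Y{\left(E \right)} = 19 E E + E = 19 E^{2} + E = E + 19 E^{2}$)
$\left(-766 + Y{\left(52 \right)}\right) \left(-3865 + 90\right) = \left(-766 + 52 \left(1 + 19 \cdot 52\right)\right) \left(-3865 + 90\right) = \left(-766 + 52 \left(1 + 988\right)\right) \left(-3775\right) = \left(-766 + 52 \cdot 989\right) \left(-3775\right) = \left(-766 + 51428\right) \left(-3775\right) = 50662 \left(-3775\right) = -191249050$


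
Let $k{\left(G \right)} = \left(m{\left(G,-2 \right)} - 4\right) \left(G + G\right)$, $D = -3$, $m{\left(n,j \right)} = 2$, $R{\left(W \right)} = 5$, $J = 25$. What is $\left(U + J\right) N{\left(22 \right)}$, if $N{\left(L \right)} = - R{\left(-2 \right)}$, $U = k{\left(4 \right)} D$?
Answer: $-365$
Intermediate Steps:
$k{\left(G \right)} = - 4 G$ ($k{\left(G \right)} = \left(2 - 4\right) \left(G + G\right) = - 2 \cdot 2 G = - 4 G$)
$U = 48$ ($U = \left(-4\right) 4 \left(-3\right) = \left(-16\right) \left(-3\right) = 48$)
$N{\left(L \right)} = -5$ ($N{\left(L \right)} = \left(-1\right) 5 = -5$)
$\left(U + J\right) N{\left(22 \right)} = \left(48 + 25\right) \left(-5\right) = 73 \left(-5\right) = -365$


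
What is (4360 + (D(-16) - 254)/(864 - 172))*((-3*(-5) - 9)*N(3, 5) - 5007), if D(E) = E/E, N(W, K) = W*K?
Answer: -14833935039/692 ≈ -2.1436e+7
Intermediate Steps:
N(W, K) = K*W
D(E) = 1
(4360 + (D(-16) - 254)/(864 - 172))*((-3*(-5) - 9)*N(3, 5) - 5007) = (4360 + (1 - 254)/(864 - 172))*((-3*(-5) - 9)*(5*3) - 5007) = (4360 - 253/692)*((15 - 9)*15 - 5007) = (4360 - 253*1/692)*(6*15 - 5007) = (4360 - 253/692)*(90 - 5007) = (3016867/692)*(-4917) = -14833935039/692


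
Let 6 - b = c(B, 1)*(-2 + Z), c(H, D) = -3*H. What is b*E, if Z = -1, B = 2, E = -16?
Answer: 192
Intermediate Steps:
b = -12 (b = 6 - (-3*2)*(-2 - 1) = 6 - (-6)*(-3) = 6 - 1*18 = 6 - 18 = -12)
b*E = -12*(-16) = 192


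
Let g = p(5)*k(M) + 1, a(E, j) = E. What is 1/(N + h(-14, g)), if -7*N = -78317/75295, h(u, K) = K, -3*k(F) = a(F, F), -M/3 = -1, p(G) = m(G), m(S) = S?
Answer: -527065/2029943 ≈ -0.25964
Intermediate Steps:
p(G) = G
M = 3 (M = -3*(-1) = 3)
k(F) = -F/3
g = -4 (g = 5*(-⅓*3) + 1 = 5*(-1) + 1 = -5 + 1 = -4)
N = 78317/527065 (N = -(-78317)/(7*75295) = -⅐*(-78317/75295) = 78317/527065 ≈ 0.14859)
1/(N + h(-14, g)) = 1/(78317/527065 - 4) = 1/(-2029943/527065) = -527065/2029943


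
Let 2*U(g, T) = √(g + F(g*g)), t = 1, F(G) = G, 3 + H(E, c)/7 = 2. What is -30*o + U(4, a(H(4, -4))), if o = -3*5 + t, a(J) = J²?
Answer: 420 + √5 ≈ 422.24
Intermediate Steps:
H(E, c) = -7 (H(E, c) = -21 + 7*2 = -21 + 14 = -7)
U(g, T) = √(g + g²)/2 (U(g, T) = √(g + g*g)/2 = √(g + g²)/2)
o = -14 (o = -3*5 + 1 = -15 + 1 = -14)
-30*o + U(4, a(H(4, -4))) = -30*(-14) + √(4*(1 + 4))/2 = 420 + √(4*5)/2 = 420 + √20/2 = 420 + (2*√5)/2 = 420 + √5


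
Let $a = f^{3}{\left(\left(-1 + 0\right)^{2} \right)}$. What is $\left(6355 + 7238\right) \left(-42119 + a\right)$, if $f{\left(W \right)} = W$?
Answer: $-572509974$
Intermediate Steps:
$a = 1$ ($a = \left(\left(-1 + 0\right)^{2}\right)^{3} = \left(\left(-1\right)^{2}\right)^{3} = 1^{3} = 1$)
$\left(6355 + 7238\right) \left(-42119 + a\right) = \left(6355 + 7238\right) \left(-42119 + 1\right) = 13593 \left(-42118\right) = -572509974$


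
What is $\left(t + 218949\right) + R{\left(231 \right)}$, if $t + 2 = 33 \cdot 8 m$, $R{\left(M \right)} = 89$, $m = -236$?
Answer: $156732$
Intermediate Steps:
$t = -62306$ ($t = -2 + 33 \cdot 8 \left(-236\right) = -2 + 264 \left(-236\right) = -2 - 62304 = -62306$)
$\left(t + 218949\right) + R{\left(231 \right)} = \left(-62306 + 218949\right) + 89 = 156643 + 89 = 156732$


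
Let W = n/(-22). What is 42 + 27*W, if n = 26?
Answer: 111/11 ≈ 10.091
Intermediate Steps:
W = -13/11 (W = 26/(-22) = 26*(-1/22) = -13/11 ≈ -1.1818)
42 + 27*W = 42 + 27*(-13/11) = 42 - 351/11 = 111/11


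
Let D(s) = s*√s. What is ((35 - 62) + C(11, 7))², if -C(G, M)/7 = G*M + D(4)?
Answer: 386884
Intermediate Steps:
D(s) = s^(3/2)
C(G, M) = -56 - 7*G*M (C(G, M) = -7*(G*M + 4^(3/2)) = -7*(G*M + 8) = -7*(8 + G*M) = -56 - 7*G*M)
((35 - 62) + C(11, 7))² = ((35 - 62) + (-56 - 7*11*7))² = (-27 + (-56 - 539))² = (-27 - 595)² = (-622)² = 386884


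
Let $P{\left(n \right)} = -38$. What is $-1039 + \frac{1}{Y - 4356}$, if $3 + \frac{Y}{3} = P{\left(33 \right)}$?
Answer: $- \frac{4653682}{4479} \approx -1039.0$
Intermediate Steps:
$Y = -123$ ($Y = -9 + 3 \left(-38\right) = -9 - 114 = -123$)
$-1039 + \frac{1}{Y - 4356} = -1039 + \frac{1}{-123 - 4356} = -1039 + \frac{1}{-4479} = -1039 - \frac{1}{4479} = - \frac{4653682}{4479}$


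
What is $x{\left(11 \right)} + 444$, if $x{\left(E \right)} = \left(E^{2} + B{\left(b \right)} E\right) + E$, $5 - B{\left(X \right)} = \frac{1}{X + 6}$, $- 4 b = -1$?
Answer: $\frac{15731}{25} \approx 629.24$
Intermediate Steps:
$b = \frac{1}{4}$ ($b = \left(- \frac{1}{4}\right) \left(-1\right) = \frac{1}{4} \approx 0.25$)
$B{\left(X \right)} = 5 - \frac{1}{6 + X}$ ($B{\left(X \right)} = 5 - \frac{1}{X + 6} = 5 - \frac{1}{6 + X}$)
$x{\left(E \right)} = E^{2} + \frac{146 E}{25}$ ($x{\left(E \right)} = \left(E^{2} + \frac{29 + 5 \cdot \frac{1}{4}}{6 + \frac{1}{4}} E\right) + E = \left(E^{2} + \frac{29 + \frac{5}{4}}{\frac{25}{4}} E\right) + E = \left(E^{2} + \frac{4}{25} \cdot \frac{121}{4} E\right) + E = \left(E^{2} + \frac{121 E}{25}\right) + E = E^{2} + \frac{146 E}{25}$)
$x{\left(11 \right)} + 444 = \frac{1}{25} \cdot 11 \left(146 + 25 \cdot 11\right) + 444 = \frac{1}{25} \cdot 11 \left(146 + 275\right) + 444 = \frac{1}{25} \cdot 11 \cdot 421 + 444 = \frac{4631}{25} + 444 = \frac{15731}{25}$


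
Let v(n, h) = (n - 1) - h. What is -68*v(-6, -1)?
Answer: 408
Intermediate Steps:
v(n, h) = -1 + n - h (v(n, h) = (-1 + n) - h = -1 + n - h)
-68*v(-6, -1) = -68*(-1 - 6 - 1*(-1)) = -68*(-1 - 6 + 1) = -68*(-6) = 408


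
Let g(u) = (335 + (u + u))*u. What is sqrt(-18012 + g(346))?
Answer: sqrt(337330) ≈ 580.80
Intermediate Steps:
g(u) = u*(335 + 2*u) (g(u) = (335 + 2*u)*u = u*(335 + 2*u))
sqrt(-18012 + g(346)) = sqrt(-18012 + 346*(335 + 2*346)) = sqrt(-18012 + 346*(335 + 692)) = sqrt(-18012 + 346*1027) = sqrt(-18012 + 355342) = sqrt(337330)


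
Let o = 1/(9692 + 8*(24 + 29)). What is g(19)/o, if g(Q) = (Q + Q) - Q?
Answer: 192204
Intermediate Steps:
g(Q) = Q (g(Q) = 2*Q - Q = Q)
o = 1/10116 (o = 1/(9692 + 8*53) = 1/(9692 + 424) = 1/10116 ≈ 9.8853e-5)
g(19)/o = 19/(1/10116) = 19*10116 = 192204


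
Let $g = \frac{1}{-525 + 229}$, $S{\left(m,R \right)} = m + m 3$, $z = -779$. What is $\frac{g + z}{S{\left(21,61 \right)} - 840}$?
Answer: $\frac{230585}{223776} \approx 1.0304$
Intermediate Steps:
$S{\left(m,R \right)} = 4 m$ ($S{\left(m,R \right)} = m + 3 m = 4 m$)
$g = - \frac{1}{296}$ ($g = \frac{1}{-296} = - \frac{1}{296} \approx -0.0033784$)
$\frac{g + z}{S{\left(21,61 \right)} - 840} = \frac{- \frac{1}{296} - 779}{4 \cdot 21 - 840} = - \frac{230585}{296 \left(84 - 840\right)} = - \frac{230585}{296 \left(-756\right)} = \left(- \frac{230585}{296}\right) \left(- \frac{1}{756}\right) = \frac{230585}{223776}$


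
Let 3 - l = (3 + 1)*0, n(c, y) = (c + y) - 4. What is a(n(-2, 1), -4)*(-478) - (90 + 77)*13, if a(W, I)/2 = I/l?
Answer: -2689/3 ≈ -896.33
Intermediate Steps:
n(c, y) = -4 + c + y
l = 3 (l = 3 - (3 + 1)*0 = 3 - 4*0 = 3 - 1*0 = 3 + 0 = 3)
a(W, I) = 2*I/3 (a(W, I) = 2*(I/3) = 2*I/3)
a(n(-2, 1), -4)*(-478) - (90 + 77)*13 = ((⅔)*(-4))*(-478) - (90 + 77)*13 = -8/3*(-478) - 167*13 = 3824/3 - 1*2171 = 3824/3 - 2171 = -2689/3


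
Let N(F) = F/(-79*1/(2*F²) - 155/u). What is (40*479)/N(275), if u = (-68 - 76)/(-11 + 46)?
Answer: 196514509823/74868750 ≈ 2624.8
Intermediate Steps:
u = -144/35 ≈ -4.1143
N(F) = F/(5425/144 - 79/(2*F²)) (N(F) = F/(-79*1/(2*F²) - 155/(-144/35)) = F/(-79*1/(2*F²) - 155*(-35/144)) = F/(-79*1/(2*F²) + 5425/144) = F/(-79/(2*F²) + 5425/144) = F/(5425/144 - 79/(2*F²)))
(40*479)/N(275) = (40*479)/((144*275³/(-5688 + 5425*275²))) = 19160/((144*20796875/(-5688 + 5425*75625))) = 19160/((144*20796875/(-5688 + 410265625))) = 19160/((144*20796875/410259937)) = 19160/((144*20796875*(1/410259937))) = 19160/(2994750000/410259937) = 19160*(410259937/2994750000) = 196514509823/74868750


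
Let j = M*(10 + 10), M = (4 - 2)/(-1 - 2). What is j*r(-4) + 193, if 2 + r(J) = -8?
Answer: 979/3 ≈ 326.33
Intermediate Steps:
M = -⅔ (M = 2/(-3) = 2*(-⅓) = -⅔ ≈ -0.66667)
r(J) = -10 (r(J) = -2 - 8 = -10)
j = -40/3 (j = -2*(10 + 10)/3 = -⅔*20 = -40/3 ≈ -13.333)
j*r(-4) + 193 = -40/3*(-10) + 193 = 400/3 + 193 = 979/3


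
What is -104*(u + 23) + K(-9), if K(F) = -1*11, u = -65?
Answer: 4357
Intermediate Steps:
K(F) = -11
-104*(u + 23) + K(-9) = -104*(-65 + 23) - 11 = -104*(-42) - 11 = 4368 - 11 = 4357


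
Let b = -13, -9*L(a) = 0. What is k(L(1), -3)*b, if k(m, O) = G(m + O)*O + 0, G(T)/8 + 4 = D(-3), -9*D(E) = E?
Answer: -1144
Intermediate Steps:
L(a) = 0 (L(a) = -⅑*0 = 0)
D(E) = -E/9
G(T) = -88/3 (G(T) = -32 + 8*(-⅑*(-3)) = -32 + 8*(⅓) = -32 + 8/3 = -88/3)
k(m, O) = -88*O/3 (k(m, O) = -88*O/3 + 0 = -88*O/3)
k(L(1), -3)*b = -88/3*(-3)*(-13) = 88*(-13) = -1144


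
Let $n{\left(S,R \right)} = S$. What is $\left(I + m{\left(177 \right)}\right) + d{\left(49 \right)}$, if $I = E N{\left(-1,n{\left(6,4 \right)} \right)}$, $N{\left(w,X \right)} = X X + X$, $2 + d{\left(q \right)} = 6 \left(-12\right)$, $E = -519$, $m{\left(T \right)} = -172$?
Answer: $-22044$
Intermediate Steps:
$d{\left(q \right)} = -74$ ($d{\left(q \right)} = -2 + 6 \left(-12\right) = -2 - 72 = -74$)
$N{\left(w,X \right)} = X + X^{2}$ ($N{\left(w,X \right)} = X^{2} + X = X + X^{2}$)
$I = -21798$ ($I = - 519 \cdot 6 \left(1 + 6\right) = - 519 \cdot 6 \cdot 7 = \left(-519\right) 42 = -21798$)
$\left(I + m{\left(177 \right)}\right) + d{\left(49 \right)} = \left(-21798 - 172\right) - 74 = -21970 - 74 = -22044$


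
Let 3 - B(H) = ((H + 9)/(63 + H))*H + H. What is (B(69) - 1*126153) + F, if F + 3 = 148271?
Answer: 484181/22 ≈ 22008.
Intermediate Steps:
F = 148268 (F = -3 + 148271 = 148268)
B(H) = 3 - H - H*(9 + H)/(63 + H) (B(H) = 3 - (((H + 9)/(63 + H))*H + H) = 3 - (((9 + H)/(63 + H))*H + H) = 3 - (H*(9 + H)/(63 + H) + H) = 3 - (H + H*(9 + H)/(63 + H)) = 3 + (-H - H*(9 + H)/(63 + H)) = 3 - H - H*(9 + H)/(63 + H))
(B(69) - 1*126153) + F = ((189 - 69*69 - 2*69**2)/(63 + 69) - 1*126153) + 148268 = ((189 - 4761 - 2*4761)/132 - 126153) + 148268 = ((189 - 4761 - 9522)/132 - 126153) + 148268 = ((1/132)*(-14094) - 126153) + 148268 = (-2349/22 - 126153) + 148268 = -2777715/22 + 148268 = 484181/22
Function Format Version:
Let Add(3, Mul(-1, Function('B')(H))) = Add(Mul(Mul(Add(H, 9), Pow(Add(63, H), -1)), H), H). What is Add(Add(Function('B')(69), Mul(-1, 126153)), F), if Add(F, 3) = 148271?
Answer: Rational(484181, 22) ≈ 22008.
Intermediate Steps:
F = 148268 (F = Add(-3, 148271) = 148268)
Function('B')(H) = Add(3, Mul(-1, H), Mul(-1, H, Pow(Add(63, H), -1), Add(9, H))) (Function('B')(H) = Add(3, Mul(-1, Add(Mul(Mul(Add(H, 9), Pow(Add(63, H), -1)), H), H))) = Add(3, Mul(-1, Add(Mul(Mul(Add(9, H), Pow(Add(63, H), -1)), H), H))) = Add(3, Mul(-1, Add(Mul(Mul(Pow(Add(63, H), -1), Add(9, H)), H), H))) = Add(3, Mul(-1, Add(Mul(H, Pow(Add(63, H), -1), Add(9, H)), H))) = Add(3, Mul(-1, Add(H, Mul(H, Pow(Add(63, H), -1), Add(9, H))))) = Add(3, Add(Mul(-1, H), Mul(-1, H, Pow(Add(63, H), -1), Add(9, H)))) = Add(3, Mul(-1, H), Mul(-1, H, Pow(Add(63, H), -1), Add(9, H))))
Add(Add(Function('B')(69), Mul(-1, 126153)), F) = Add(Add(Mul(Pow(Add(63, 69), -1), Add(189, Mul(-69, 69), Mul(-2, Pow(69, 2)))), Mul(-1, 126153)), 148268) = Add(Add(Mul(Pow(132, -1), Add(189, -4761, Mul(-2, 4761))), -126153), 148268) = Add(Add(Mul(Rational(1, 132), Add(189, -4761, -9522)), -126153), 148268) = Add(Add(Mul(Rational(1, 132), -14094), -126153), 148268) = Add(Add(Rational(-2349, 22), -126153), 148268) = Add(Rational(-2777715, 22), 148268) = Rational(484181, 22)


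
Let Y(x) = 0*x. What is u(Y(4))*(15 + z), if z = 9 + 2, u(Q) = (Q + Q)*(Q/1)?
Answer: 0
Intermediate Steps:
Y(x) = 0
u(Q) = 2*Q**2 (u(Q) = (2*Q)*(Q*1) = (2*Q)*Q = 2*Q**2)
z = 11
u(Y(4))*(15 + z) = (2*0**2)*(15 + 11) = (2*0)*26 = 0*26 = 0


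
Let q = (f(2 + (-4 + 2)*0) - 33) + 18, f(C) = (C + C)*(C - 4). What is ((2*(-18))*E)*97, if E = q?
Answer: 80316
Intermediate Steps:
f(C) = 2*C*(-4 + C) (f(C) = (2*C)*(-4 + C) = 2*C*(-4 + C))
q = -23 (q = (2*(2 + (-4 + 2)*0)*(-4 + (2 + (-4 + 2)*0)) - 33) + 18 = (2*(2 - 2*0)*(-4 + (2 - 2*0)) - 33) + 18 = (2*(2 + 0)*(-4 + (2 + 0)) - 33) + 18 = (2*2*(-4 + 2) - 33) + 18 = (2*2*(-2) - 33) + 18 = (-8 - 33) + 18 = -41 + 18 = -23)
E = -23
((2*(-18))*E)*97 = ((2*(-18))*(-23))*97 = -36*(-23)*97 = 828*97 = 80316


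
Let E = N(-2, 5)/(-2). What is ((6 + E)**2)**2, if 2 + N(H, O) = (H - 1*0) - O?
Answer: 194481/16 ≈ 12155.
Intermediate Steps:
N(H, O) = -2 + H - O (N(H, O) = -2 + ((H - 1*0) - O) = -2 + ((H + 0) - O) = -2 + (H - O) = -2 + H - O)
E = 9/2 (E = (-2 - 2 - 1*5)/(-2) = (-2 - 2 - 5)*(-1/2) = -9*(-1/2) = 9/2 ≈ 4.5000)
((6 + E)**2)**2 = ((6 + 9/2)**2)**2 = ((21/2)**2)**2 = (441/4)**2 = 194481/16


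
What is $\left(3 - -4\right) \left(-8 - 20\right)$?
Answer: $-196$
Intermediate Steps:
$\left(3 - -4\right) \left(-8 - 20\right) = \left(3 + 4\right) \left(-28\right) = 7 \left(-28\right) = -196$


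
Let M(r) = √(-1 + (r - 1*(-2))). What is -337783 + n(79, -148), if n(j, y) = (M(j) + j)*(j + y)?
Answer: -343234 - 276*√5 ≈ -3.4385e+5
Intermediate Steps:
M(r) = √(1 + r) (M(r) = √(-1 + (r + 2)) = √(-1 + (2 + r)) = √(1 + r))
n(j, y) = (j + y)*(j + √(1 + j)) (n(j, y) = (√(1 + j) + j)*(j + y) = (j + √(1 + j))*(j + y) = (j + y)*(j + √(1 + j)))
-337783 + n(79, -148) = -337783 + (79² + 79*(-148) + 79*√(1 + 79) - 148*√(1 + 79)) = -337783 + (6241 - 11692 + 79*√80 - 592*√5) = -337783 + (6241 - 11692 + 79*(4*√5) - 592*√5) = -337783 + (6241 - 11692 + 316*√5 - 592*√5) = -337783 + (-5451 - 276*√5) = -343234 - 276*√5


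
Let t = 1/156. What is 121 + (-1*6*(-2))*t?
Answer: 1574/13 ≈ 121.08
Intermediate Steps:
t = 1/156 ≈ 0.0064103
121 + (-1*6*(-2))*t = 121 + (-1*6*(-2))*(1/156) = 121 - 6*(-2)*(1/156) = 121 + 12*(1/156) = 121 + 1/13 = 1574/13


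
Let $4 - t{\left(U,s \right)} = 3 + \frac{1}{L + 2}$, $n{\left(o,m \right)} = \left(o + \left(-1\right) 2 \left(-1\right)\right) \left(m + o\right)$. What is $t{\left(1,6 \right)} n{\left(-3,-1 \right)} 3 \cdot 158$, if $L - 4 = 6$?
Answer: $1738$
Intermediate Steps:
$L = 10$ ($L = 4 + 6 = 10$)
$n{\left(o,m \right)} = \left(2 + o\right) \left(m + o\right)$ ($n{\left(o,m \right)} = \left(o - -2\right) \left(m + o\right) = \left(o + 2\right) \left(m + o\right) = \left(2 + o\right) \left(m + o\right)$)
$t{\left(U,s \right)} = \frac{11}{12}$ ($t{\left(U,s \right)} = 4 - \left(3 + \frac{1}{10 + 2}\right) = 4 - \left(3 + \frac{1}{12}\right) = 4 - \frac{37}{12} = \frac{11}{12}$)
$t{\left(1,6 \right)} n{\left(-3,-1 \right)} 3 \cdot 158 = \frac{11 \left(\left(-3\right)^{2} + 2 \left(-1\right) + 2 \left(-3\right) - -3\right)}{12} \cdot 3 \cdot 158 = \frac{11 \left(9 - 2 - 6 + 3\right)}{12} \cdot 3 \cdot 158 = \frac{11}{12} \cdot 4 \cdot 3 \cdot 158 = \frac{11}{3} \cdot 3 \cdot 158 = 11 \cdot 158 = 1738$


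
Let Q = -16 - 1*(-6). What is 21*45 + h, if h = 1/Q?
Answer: 9449/10 ≈ 944.90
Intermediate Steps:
Q = -10 (Q = -16 + 6 = -10)
h = -1/10 (h = 1/(-10) = -1/10 ≈ -0.10000)
21*45 + h = 21*45 - 1/10 = 945 - 1/10 = 9449/10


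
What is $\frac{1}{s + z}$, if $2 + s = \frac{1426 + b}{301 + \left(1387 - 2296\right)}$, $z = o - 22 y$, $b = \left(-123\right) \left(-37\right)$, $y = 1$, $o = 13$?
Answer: $- \frac{608}{12665} \approx -0.048006$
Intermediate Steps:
$b = 4551$
$z = -9$ ($z = 13 - 22 = -9$)
$s = - \frac{7193}{608}$ ($s = -2 + \frac{1426 + 4551}{301 + \left(1387 - 2296\right)} = -2 + \frac{5977}{301 + \left(1387 - 2296\right)} = -2 + \frac{5977}{301 - 909} = -2 + \frac{5977}{-608} = -2 + 5977 \left(- \frac{1}{608}\right) = -2 - \frac{5977}{608} = - \frac{7193}{608} \approx -11.831$)
$\frac{1}{s + z} = \frac{1}{- \frac{7193}{608} - 9} = \frac{1}{- \frac{12665}{608}} = - \frac{608}{12665}$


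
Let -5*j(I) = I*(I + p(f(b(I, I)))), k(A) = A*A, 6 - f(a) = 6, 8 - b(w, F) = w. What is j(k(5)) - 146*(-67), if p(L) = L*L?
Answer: 9657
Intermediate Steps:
b(w, F) = 8 - w
f(a) = 0 (f(a) = 6 - 1*6 = 6 - 6 = 0)
p(L) = L²
k(A) = A²
j(I) = -I²/5 (j(I) = -I*(I + 0²)/5 = -I*(I + 0)/5 = -I*I/5 = -I²/5)
j(k(5)) - 146*(-67) = -(5²)²/5 - 146*(-67) = -⅕*25² + 9782 = -⅕*625 + 9782 = -125 + 9782 = 9657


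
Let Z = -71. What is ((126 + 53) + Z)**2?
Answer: 11664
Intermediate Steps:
((126 + 53) + Z)**2 = ((126 + 53) - 71)**2 = (179 - 71)**2 = 108**2 = 11664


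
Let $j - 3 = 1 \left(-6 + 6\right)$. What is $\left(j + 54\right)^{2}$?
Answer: $3249$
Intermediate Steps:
$j = 3$ ($j = 3 + 1 \left(-6 + 6\right) = 3 + 1 \cdot 0 = 3 + 0 = 3$)
$\left(j + 54\right)^{2} = \left(3 + 54\right)^{2} = 57^{2} = 3249$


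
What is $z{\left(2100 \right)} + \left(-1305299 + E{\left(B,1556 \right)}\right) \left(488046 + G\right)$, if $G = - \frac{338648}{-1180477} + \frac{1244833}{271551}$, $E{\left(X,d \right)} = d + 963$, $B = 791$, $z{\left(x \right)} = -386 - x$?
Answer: $- \frac{67939736511526817936034}{106853236609} \approx -6.3582 \cdot 10^{11}$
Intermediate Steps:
$E{\left(X,d \right)} = 963 + d$
$G = \frac{1561456928389}{320559709827}$ ($G = \left(-338648\right) \left(- \frac{1}{1180477}\right) + 1244833 \cdot \frac{1}{271551} = \frac{338648}{1180477} + \frac{1244833}{271551} = \frac{1561456928389}{320559709827} \approx 4.871$)
$z{\left(2100 \right)} + \left(-1305299 + E{\left(B,1556 \right)}\right) \left(488046 + G\right) = \left(-386 - 2100\right) + \left(-1305299 + \left(963 + 1556\right)\right) \left(488046 + \frac{1561456928389}{320559709827}\right) = \left(-386 - 2100\right) + \left(-1305299 + 2519\right) \frac{156449445599156431}{320559709827} = -2486 - \frac{67939736245889671726060}{106853236609} = - \frac{67939736511526817936034}{106853236609}$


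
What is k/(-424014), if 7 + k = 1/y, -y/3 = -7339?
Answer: 77059/4667758119 ≈ 1.6509e-5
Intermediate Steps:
y = 22017 (y = -3*(-7339) = 22017)
k = -154118/22017 (k = -7 + 1/22017 = -154118/22017 ≈ -7.0000)
k/(-424014) = -154118/22017/(-424014) = -154118/22017*(-1/424014) = 77059/4667758119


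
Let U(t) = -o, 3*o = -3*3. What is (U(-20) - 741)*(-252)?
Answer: 185976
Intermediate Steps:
o = -3 (o = (-3*3)/3 = (1/3)*(-9) = -3)
U(t) = 3 (U(t) = -1*(-3) = 3)
(U(-20) - 741)*(-252) = (3 - 741)*(-252) = -738*(-252) = 185976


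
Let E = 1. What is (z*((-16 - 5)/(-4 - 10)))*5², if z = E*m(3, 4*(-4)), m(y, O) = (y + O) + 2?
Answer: -825/2 ≈ -412.50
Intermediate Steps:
m(y, O) = 2 + O + y (m(y, O) = (O + y) + 2 = 2 + O + y)
z = -11 (z = 1*(2 + 4*(-4) + 3) = 1*(2 - 16 + 3) = 1*(-11) = -11)
(z*((-16 - 5)/(-4 - 10)))*5² = -11*(-16 - 5)/(-4 - 10)*5² = -(-231)/(-14)*25 = -(-231)*(-1)/14*25 = -11*3/2*25 = -33/2*25 = -825/2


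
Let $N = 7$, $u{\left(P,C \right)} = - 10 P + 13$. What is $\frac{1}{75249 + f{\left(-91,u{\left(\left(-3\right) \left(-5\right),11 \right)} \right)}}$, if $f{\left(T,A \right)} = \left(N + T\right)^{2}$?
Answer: $\frac{1}{82305} \approx 1.215 \cdot 10^{-5}$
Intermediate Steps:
$u{\left(P,C \right)} = 13 - 10 P$
$f{\left(T,A \right)} = \left(7 + T\right)^{2}$
$\frac{1}{75249 + f{\left(-91,u{\left(\left(-3\right) \left(-5\right),11 \right)} \right)}} = \frac{1}{75249 + \left(7 - 91\right)^{2}} = \frac{1}{75249 + \left(-84\right)^{2}} = \frac{1}{75249 + 7056} = \frac{1}{82305}$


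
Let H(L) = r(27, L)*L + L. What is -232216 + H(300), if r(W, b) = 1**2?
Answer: -231616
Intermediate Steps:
r(W, b) = 1
H(L) = 2*L (H(L) = 1*L + L = L + L = 2*L)
-232216 + H(300) = -232216 + 2*300 = -232216 + 600 = -231616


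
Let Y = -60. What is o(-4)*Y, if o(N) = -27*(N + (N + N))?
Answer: -19440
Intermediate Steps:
o(N) = -81*N (o(N) = -27*(N + 2*N) = -81*N)
o(-4)*Y = -81*(-4)*(-60) = 324*(-60) = -19440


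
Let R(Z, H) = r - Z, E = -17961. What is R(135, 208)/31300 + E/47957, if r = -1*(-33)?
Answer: -283535457/750527050 ≈ -0.37778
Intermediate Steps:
r = 33
R(Z, H) = 33 - Z
R(135, 208)/31300 + E/47957 = (33 - 1*135)/31300 - 17961/47957 = (33 - 135)*(1/31300) - 17961*1/47957 = -102*1/31300 - 17961/47957 = -51/15650 - 17961/47957 = -283535457/750527050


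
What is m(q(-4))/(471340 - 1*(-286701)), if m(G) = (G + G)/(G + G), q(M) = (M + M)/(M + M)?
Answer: 1/758041 ≈ 1.3192e-6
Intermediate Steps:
q(M) = 1 (q(M) = (2*M)/((2*M)) = (2*M)*(1/(2*M)) = 1)
m(G) = 1 (m(G) = (2*G)/((2*G)) = (2*G)*(1/(2*G)) = 1)
m(q(-4))/(471340 - 1*(-286701)) = 1/(471340 - 1*(-286701)) = 1/(471340 + 286701) = 1/758041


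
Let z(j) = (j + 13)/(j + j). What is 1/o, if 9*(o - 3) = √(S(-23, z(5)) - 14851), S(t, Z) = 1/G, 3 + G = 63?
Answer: 14580/934799 - 18*I*√13365885/934799 ≈ 0.015597 - 0.070397*I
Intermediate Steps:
G = 60 (G = -3 + 63 = 60)
z(j) = (13 + j)/(2*j) (z(j) = (13 + j)/((2*j)) = (13 + j)*(1/(2*j)) = (13 + j)/(2*j))
S(t, Z) = 1/60
o = 3 + I*√13365885/270 (o = 3 + √(1/60 - 14851)/9 = 3 + √(-891059/60)/9 = 3 + (I*√13365885/30)/9 = 3 + I*√13365885/270 ≈ 3.0 + 13.541*I)
1/o = 1/(3 + I*√13365885/270)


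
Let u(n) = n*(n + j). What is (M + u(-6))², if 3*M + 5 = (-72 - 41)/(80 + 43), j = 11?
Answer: 139192804/136161 ≈ 1022.3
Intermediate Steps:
u(n) = n*(11 + n) (u(n) = n*(n + 11) = n*(11 + n))
M = -728/369 (M = -5/3 + ((-72 - 41)/(80 + 43))/3 = -5/3 + (-113/123)/3 = -5/3 + (-113*1/123)/3 = -5/3 + (⅓)*(-113/123) = -5/3 - 113/369 = -728/369 ≈ -1.9729)
(M + u(-6))² = (-728/369 - 6*(11 - 6))² = (-728/369 - 6*5)² = (-728/369 - 30)² = (-11798/369)² = 139192804/136161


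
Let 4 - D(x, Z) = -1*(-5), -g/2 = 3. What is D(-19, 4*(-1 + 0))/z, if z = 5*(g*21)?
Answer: 1/630 ≈ 0.0015873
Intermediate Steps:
g = -6 (g = -2*3 = -6)
D(x, Z) = -1 (D(x, Z) = 4 - (-1)*(-5) = 4 - 1*5 = 4 - 5 = -1)
z = -630 (z = 5*(-6*21) = 5*(-126) = -630)
D(-19, 4*(-1 + 0))/z = -1/(-630) = -1*(-1/630) = 1/630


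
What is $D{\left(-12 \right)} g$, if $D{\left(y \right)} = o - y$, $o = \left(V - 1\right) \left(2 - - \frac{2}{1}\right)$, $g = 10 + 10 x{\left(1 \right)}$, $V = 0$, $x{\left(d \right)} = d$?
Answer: $160$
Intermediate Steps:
$g = 20$ ($g = 10 + 10 \cdot 1 = 10 + 10 = 20$)
$o = -4$ ($o = \left(0 - 1\right) \left(2 - - \frac{2}{1}\right) = - (2 - \left(-2\right) 1) = - (2 - -2) = - (2 + 2) = \left(-1\right) 4 = -4$)
$D{\left(y \right)} = -4 - y$
$D{\left(-12 \right)} g = \left(-4 - -12\right) 20 = \left(-4 + 12\right) 20 = 8 \cdot 20 = 160$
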